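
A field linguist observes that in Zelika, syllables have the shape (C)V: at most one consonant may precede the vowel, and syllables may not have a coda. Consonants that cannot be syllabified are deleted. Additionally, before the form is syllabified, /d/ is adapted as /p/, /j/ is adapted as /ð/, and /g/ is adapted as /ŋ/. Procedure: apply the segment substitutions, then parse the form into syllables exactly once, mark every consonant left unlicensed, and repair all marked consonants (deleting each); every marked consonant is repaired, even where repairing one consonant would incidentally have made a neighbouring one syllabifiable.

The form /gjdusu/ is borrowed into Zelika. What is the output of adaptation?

pusu

Substitution: /g/ → /ŋ/, /j/ → /ð/, /d/ → /p/, giving /ŋðpusu/.
Under (C)V, the unsyllabifiable consonants are /ŋ/, /ð/ (no codas are permitted; onsets are limited to one consonant).
Each unlicensed consonant is deleted: /ŋ/, /ð/.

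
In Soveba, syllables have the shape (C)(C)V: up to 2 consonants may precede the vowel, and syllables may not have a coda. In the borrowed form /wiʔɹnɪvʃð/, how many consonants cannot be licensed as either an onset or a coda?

4

The consonants /ʔ/, /v/, /ʃ/, /ð/ cannot be parsed into a legal (C)(C)V syllable (no codas are permitted; onsets may contain at most 2 consonants).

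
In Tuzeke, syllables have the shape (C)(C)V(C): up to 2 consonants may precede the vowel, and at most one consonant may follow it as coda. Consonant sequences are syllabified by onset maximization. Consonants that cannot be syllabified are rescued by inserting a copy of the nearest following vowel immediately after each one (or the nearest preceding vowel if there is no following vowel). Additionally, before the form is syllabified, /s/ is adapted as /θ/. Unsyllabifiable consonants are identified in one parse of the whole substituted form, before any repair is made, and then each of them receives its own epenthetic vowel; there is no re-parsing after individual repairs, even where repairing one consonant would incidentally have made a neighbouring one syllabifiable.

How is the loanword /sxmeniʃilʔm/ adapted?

Substitution: /s/ → /θ/, giving /θxmeniʃilʔm/.
The consonants /θ/, /ʔ/, /m/ cannot be parsed into a legal (C)(C)V(C) syllable (at most one coda consonant is licensed; onsets may contain at most 2 consonants).
Epenthesis after each stranded consonant: /θ/ → /θe/, /ʔ/ → /ʔi/, /m/ → /mi/.

θexmeniʃilʔimi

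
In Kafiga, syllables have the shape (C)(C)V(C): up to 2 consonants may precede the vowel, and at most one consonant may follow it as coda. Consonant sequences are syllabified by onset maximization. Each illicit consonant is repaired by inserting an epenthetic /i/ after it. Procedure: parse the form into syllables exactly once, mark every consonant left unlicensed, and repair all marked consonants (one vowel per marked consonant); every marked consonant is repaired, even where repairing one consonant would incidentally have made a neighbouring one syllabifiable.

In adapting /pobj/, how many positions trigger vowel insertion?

1

The unsyllabifiable consonants are /j/; each receives one epenthetic vowel.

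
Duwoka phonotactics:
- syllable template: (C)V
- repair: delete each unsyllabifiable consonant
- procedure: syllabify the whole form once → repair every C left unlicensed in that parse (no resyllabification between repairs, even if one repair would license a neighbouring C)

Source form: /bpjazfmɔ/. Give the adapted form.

Syllabifying with onset maximization leaves /b/, /p/, /z/, /f/ stranded (no codas are permitted; onsets are limited to one consonant).
Each unlicensed consonant is deleted: /b/, /p/, /z/, /f/.

jamɔ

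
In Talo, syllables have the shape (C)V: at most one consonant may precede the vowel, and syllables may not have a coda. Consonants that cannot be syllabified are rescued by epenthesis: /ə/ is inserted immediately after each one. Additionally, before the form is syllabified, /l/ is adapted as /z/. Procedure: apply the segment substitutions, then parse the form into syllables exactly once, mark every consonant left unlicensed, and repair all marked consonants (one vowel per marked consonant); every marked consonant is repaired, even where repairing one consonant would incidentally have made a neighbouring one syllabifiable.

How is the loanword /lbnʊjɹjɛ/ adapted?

Substitution: /l/ → /z/, giving /zbnʊjɹjɛ/.
Under (C)V, the unsyllabifiable consonants are /z/, /b/, /j/, /ɹ/ (no codas are permitted; onsets are limited to one consonant).
Each unlicensed consonant becomes the onset of a new syllable: /z/ → /zə/, /b/ → /bə/, /j/ → /jə/, /ɹ/ → /ɹə/.

zəbənʊjəɹəjɛ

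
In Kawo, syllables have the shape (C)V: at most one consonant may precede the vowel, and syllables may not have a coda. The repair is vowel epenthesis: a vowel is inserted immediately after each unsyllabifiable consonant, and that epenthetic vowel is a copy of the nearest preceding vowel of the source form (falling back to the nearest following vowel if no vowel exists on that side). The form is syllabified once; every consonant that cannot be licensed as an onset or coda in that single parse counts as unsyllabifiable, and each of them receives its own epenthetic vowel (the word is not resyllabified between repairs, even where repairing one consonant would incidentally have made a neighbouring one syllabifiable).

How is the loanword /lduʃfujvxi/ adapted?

luduʃufujuvuxi

Syllabifying with onset maximization leaves /l/, /ʃ/, /j/, /v/ stranded (no codas are permitted; onsets are limited to one consonant).
Epenthesis after each stranded consonant: /l/ → /lu/, /ʃ/ → /ʃu/, /j/ → /ju/, /v/ → /vu/.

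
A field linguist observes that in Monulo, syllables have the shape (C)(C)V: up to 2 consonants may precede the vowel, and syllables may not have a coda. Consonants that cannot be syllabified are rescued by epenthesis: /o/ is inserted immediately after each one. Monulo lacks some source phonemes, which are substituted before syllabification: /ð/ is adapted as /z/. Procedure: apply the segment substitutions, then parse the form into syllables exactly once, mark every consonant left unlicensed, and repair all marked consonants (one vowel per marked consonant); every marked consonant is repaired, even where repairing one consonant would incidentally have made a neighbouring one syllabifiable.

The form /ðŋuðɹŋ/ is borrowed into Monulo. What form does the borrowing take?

zŋuzoɹoŋo

Substitution: /ð/ → /z/, giving /zŋuzɹŋ/.
Under (C)(C)V, the unsyllabifiable consonants are /z/, /ɹ/, /ŋ/ (no codas are permitted; onsets may contain at most 2 consonants).
Each unlicensed consonant becomes the onset of a new syllable: /z/ → /zo/, /ɹ/ → /ɹo/, /ŋ/ → /ŋo/.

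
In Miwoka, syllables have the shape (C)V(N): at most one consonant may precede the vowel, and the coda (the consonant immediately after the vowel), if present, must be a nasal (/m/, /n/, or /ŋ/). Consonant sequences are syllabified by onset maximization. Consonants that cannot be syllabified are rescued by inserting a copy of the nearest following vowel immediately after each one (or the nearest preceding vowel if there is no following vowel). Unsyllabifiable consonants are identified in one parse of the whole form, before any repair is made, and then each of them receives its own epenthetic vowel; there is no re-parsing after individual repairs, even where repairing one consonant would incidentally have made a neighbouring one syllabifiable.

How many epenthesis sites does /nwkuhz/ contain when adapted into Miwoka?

The unsyllabifiable consonants are /n/, /w/, /h/, /z/; each receives one epenthetic vowel.

4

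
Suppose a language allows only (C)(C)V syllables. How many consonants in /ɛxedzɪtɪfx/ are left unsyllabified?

2

The consonants /f/, /x/ cannot be parsed into a legal (C)(C)V syllable (no codas are permitted; onsets may contain at most 2 consonants).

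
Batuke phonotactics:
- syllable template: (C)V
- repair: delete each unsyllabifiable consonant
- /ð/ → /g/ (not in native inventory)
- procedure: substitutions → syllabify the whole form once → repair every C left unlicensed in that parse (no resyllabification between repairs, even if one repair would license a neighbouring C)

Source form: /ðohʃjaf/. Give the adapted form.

Substitution: /ð/ → /g/, giving /gohʃjaf/.
The consonants /h/, /ʃ/, /f/ cannot be parsed into a legal (C)V syllable (no codas are permitted; onsets are limited to one consonant).
Each unlicensed consonant is deleted: /h/, /ʃ/, /f/.

goja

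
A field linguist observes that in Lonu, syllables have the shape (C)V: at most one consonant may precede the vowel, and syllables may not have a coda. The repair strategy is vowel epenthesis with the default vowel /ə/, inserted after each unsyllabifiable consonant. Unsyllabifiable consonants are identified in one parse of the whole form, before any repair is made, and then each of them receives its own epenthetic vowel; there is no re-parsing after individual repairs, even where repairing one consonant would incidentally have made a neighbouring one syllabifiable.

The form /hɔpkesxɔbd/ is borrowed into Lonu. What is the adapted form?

Syllabifying with onset maximization leaves /p/, /s/, /b/, /d/ stranded (no codas are permitted; onsets are limited to one consonant).
Epenthesis after each stranded consonant: /p/ → /pə/, /s/ → /sə/, /b/ → /bə/, /d/ → /də/.

hɔpəkesəxɔbədə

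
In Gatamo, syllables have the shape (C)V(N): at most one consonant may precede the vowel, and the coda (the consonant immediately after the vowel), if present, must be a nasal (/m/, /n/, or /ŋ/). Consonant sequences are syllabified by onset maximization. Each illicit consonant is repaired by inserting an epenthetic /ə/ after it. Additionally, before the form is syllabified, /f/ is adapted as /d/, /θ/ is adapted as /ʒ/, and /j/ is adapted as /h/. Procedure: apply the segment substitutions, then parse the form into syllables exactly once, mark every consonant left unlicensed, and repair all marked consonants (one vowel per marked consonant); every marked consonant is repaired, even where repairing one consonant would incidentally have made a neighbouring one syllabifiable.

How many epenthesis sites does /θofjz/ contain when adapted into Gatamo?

After substitution the input is /ʒodhz/.
The unsyllabifiable consonants are /d/, /h/, /z/; each receives one epenthetic vowel.

3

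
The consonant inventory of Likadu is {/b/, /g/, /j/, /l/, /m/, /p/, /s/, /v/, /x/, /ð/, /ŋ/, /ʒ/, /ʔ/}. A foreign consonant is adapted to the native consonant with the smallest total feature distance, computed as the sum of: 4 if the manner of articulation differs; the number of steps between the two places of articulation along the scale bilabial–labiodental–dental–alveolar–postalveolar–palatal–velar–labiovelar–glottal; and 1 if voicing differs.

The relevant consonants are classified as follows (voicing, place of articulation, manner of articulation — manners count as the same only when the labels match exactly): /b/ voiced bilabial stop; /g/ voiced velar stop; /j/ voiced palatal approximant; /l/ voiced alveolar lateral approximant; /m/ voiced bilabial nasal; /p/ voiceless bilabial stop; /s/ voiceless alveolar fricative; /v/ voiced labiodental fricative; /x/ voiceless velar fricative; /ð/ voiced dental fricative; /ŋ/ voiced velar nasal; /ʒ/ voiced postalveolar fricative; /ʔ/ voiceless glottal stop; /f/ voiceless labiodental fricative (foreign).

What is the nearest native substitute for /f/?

/v/ is closest: same manner (fricative), place distance 0 (labiodental→labiodental), voicing differs (+1); total 1. Next closest is /s/ at distance 2.

v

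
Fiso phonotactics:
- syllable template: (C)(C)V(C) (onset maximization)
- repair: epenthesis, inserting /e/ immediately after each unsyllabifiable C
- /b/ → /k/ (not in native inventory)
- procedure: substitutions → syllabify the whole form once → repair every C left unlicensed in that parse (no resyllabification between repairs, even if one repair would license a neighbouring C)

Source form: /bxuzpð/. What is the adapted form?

Substitution: /b/ → /k/, giving /kxuzpð/.
Syllabifying with onset maximization leaves /p/, /ð/ stranded (at most one coda consonant is licensed; onsets may contain at most 2 consonants).
Epenthesis after each stranded consonant: /p/ → /pe/, /ð/ → /ðe/.

kxuzpeðe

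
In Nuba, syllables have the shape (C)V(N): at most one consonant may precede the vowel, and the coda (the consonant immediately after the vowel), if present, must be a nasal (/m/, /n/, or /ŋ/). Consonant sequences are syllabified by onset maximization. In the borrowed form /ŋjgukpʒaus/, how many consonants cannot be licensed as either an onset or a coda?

Under (C)V(N), the unsyllabifiable consonants are /ŋ/, /j/, /k/, /p/, /s/ (only a nasal (/m/, /n/, or /ŋ/) is licensed in coda position; onsets are limited to one consonant).

5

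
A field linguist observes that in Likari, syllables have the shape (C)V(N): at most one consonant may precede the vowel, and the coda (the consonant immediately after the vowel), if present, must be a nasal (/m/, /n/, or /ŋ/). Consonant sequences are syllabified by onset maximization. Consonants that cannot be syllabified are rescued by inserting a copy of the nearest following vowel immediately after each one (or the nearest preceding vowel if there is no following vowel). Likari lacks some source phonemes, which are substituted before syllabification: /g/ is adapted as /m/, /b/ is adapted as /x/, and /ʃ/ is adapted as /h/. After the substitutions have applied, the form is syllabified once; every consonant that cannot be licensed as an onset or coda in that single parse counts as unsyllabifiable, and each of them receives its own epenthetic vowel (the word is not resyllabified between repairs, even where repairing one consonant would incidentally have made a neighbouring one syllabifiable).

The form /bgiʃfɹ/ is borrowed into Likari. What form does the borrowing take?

ximihifiɹi

Substitution: /b/ → /x/, /g/ → /m/, /ʃ/ → /h/, giving /xmihfɹ/.
Under (C)V(N), the unsyllabifiable consonants are /x/, /h/, /f/, /ɹ/ (only a nasal (/m/, /n/, or /ŋ/) is licensed in coda position; onsets are limited to one consonant).
Inserting the epenthetic vowel yields /x/ → /xi/, /h/ → /hi/, /f/ → /fi/, /ɹ/ → /ɹi/.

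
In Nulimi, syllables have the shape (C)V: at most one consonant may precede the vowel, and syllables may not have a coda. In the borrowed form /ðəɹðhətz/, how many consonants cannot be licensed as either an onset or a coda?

4

The consonants /ɹ/, /ð/, /t/, /z/ cannot be parsed into a legal (C)V syllable (no codas are permitted; onsets are limited to one consonant).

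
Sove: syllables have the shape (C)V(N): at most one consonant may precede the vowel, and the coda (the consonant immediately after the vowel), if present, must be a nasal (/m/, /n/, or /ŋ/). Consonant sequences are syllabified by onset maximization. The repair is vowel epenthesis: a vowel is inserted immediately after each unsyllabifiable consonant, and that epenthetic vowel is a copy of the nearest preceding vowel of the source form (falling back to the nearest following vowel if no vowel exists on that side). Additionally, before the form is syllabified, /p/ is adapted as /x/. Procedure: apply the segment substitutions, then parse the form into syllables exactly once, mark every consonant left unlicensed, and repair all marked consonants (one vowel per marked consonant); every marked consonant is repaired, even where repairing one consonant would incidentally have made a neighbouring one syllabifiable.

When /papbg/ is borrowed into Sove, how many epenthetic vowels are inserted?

3

After substitution the input is /xaxbg/.
The unsyllabifiable consonants are /x/, /b/, /g/; each receives one epenthetic vowel.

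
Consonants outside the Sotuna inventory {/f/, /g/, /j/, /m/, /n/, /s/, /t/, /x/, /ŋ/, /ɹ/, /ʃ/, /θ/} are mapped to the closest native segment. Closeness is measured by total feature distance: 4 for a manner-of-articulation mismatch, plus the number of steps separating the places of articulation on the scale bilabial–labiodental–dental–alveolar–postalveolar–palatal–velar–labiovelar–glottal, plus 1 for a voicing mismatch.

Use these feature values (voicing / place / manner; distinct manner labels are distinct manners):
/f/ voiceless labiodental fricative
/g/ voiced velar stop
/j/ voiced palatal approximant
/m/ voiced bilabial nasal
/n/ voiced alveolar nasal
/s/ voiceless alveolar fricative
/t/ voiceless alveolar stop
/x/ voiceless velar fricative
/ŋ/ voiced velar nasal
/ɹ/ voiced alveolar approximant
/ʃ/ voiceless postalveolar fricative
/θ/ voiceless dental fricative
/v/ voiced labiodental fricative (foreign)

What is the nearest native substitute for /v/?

f

/f/ is closest: same manner (fricative), place distance 0 (labiodental→labiodental), voicing differs (+1); total 1. Next closest is /θ/ at distance 2.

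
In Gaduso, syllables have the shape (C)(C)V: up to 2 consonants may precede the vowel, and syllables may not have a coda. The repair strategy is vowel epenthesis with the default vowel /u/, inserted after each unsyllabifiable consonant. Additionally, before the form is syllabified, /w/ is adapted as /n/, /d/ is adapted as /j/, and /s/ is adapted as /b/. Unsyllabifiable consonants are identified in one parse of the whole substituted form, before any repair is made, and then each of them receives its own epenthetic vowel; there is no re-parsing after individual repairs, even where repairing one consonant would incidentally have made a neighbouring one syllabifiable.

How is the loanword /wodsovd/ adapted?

Substitution: /w/ → /n/, /d/ → /j/, /s/ → /b/, giving /nojbovj/.
Under (C)(C)V, the unsyllabifiable consonants are /v/, /j/ (no codas are permitted; onsets may contain at most 2 consonants).
Epenthesis after each stranded consonant: /v/ → /vu/, /j/ → /ju/.

nojbovuju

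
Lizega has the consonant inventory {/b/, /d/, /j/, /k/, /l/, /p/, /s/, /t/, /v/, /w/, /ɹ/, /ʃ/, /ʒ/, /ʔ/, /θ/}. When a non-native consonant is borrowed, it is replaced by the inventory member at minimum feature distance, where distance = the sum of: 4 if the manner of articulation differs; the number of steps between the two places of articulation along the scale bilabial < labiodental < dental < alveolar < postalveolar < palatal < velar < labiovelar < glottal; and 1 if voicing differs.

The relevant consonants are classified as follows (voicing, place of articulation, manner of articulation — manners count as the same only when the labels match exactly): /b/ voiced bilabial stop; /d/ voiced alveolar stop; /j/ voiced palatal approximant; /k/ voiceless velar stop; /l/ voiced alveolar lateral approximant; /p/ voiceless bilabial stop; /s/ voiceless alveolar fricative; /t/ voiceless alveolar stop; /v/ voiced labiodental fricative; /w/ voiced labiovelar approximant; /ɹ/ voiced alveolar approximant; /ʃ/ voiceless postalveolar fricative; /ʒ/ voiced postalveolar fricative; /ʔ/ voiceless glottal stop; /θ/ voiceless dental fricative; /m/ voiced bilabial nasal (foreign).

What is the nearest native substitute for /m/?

b

/b/ is closest: manner differs (nasal→stop, +4), place distance 0 (bilabial→bilabial), same voicing; total 4. Next closest is /p/ at distance 5.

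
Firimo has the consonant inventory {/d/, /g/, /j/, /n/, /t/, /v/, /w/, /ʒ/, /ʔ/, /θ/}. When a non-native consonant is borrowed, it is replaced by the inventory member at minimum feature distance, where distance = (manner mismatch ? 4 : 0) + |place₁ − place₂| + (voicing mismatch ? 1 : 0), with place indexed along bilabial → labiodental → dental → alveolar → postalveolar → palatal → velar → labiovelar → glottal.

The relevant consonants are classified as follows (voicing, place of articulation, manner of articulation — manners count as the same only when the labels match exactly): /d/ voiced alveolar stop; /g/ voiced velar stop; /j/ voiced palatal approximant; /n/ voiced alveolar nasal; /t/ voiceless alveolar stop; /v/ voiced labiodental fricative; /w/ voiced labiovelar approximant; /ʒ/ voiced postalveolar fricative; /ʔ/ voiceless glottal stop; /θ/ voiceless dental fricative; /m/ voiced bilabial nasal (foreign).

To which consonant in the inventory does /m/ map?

/n/ is closest: same manner (nasal), place distance 3 (bilabial→alveolar), same voicing; total 3. Next closest is /v/ at distance 5.

n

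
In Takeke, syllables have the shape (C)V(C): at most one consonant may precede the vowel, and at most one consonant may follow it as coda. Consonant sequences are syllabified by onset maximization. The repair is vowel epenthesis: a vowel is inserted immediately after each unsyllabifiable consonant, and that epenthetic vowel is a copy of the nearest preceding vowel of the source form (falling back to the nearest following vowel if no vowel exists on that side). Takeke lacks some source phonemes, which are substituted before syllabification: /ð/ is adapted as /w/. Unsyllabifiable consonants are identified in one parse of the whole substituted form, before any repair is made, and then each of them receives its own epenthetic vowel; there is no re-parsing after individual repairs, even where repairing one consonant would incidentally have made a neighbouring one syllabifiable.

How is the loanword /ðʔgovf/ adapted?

Substitution: /ð/ → /w/, giving /wʔgovf/.
The consonants /w/, /ʔ/, /f/ cannot be parsed into a legal (C)V(C) syllable (at most one coda consonant is licensed; onsets are limited to one consonant).
Inserting the epenthetic vowel yields /w/ → /wo/, /ʔ/ → /ʔo/, /f/ → /fo/.

woʔogovfo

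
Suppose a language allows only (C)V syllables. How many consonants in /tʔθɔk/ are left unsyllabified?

Under (C)V, the unsyllabifiable consonants are /t/, /ʔ/, /k/ (no codas are permitted; onsets are limited to one consonant).

3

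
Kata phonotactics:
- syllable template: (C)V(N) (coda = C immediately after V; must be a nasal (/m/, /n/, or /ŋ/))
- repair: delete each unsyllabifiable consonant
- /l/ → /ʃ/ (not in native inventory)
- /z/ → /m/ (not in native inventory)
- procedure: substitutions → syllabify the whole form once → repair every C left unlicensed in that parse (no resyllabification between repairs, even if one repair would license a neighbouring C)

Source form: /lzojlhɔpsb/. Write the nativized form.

mohɔ

Substitution: /l/ → /ʃ/, /z/ → /m/, giving /ʃmojʃhɔpsb/.
Syllabifying with onset maximization leaves /ʃ/, /j/, /ʃ/, /p/, /s/, /b/ stranded (only a nasal (/m/, /n/, or /ŋ/) is licensed in coda position; onsets are limited to one consonant).
Deletion applies to /ʃ/, /j/, /ʃ/, /p/, /s/, /b/.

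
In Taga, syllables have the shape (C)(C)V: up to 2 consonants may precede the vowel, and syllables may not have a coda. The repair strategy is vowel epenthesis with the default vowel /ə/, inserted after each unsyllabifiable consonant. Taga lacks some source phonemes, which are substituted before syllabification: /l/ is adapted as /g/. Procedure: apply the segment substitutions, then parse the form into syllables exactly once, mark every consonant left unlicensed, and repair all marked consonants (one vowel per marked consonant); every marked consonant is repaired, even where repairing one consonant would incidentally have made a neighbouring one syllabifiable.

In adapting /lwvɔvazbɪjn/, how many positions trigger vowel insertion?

After substitution the input is /gwvɔvazbɪjn/.
The unsyllabifiable consonants are /g/, /j/, /n/; each receives one epenthetic vowel.

3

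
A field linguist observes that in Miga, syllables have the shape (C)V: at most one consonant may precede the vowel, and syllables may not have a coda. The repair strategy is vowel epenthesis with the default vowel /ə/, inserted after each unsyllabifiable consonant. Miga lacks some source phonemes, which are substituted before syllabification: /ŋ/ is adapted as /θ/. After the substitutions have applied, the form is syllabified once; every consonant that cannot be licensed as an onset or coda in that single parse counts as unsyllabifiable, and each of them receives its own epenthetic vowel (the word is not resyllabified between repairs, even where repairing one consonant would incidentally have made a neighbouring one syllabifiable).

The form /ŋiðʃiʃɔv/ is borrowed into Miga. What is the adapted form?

θiðəʃiʃɔvə

Substitution: /ŋ/ → /θ/, giving /θiðʃiʃɔv/.
Under (C)V, the unsyllabifiable consonants are /ð/, /v/ (no codas are permitted; onsets are limited to one consonant).
Each unlicensed consonant becomes the onset of a new syllable: /ð/ → /ðə/, /v/ → /və/.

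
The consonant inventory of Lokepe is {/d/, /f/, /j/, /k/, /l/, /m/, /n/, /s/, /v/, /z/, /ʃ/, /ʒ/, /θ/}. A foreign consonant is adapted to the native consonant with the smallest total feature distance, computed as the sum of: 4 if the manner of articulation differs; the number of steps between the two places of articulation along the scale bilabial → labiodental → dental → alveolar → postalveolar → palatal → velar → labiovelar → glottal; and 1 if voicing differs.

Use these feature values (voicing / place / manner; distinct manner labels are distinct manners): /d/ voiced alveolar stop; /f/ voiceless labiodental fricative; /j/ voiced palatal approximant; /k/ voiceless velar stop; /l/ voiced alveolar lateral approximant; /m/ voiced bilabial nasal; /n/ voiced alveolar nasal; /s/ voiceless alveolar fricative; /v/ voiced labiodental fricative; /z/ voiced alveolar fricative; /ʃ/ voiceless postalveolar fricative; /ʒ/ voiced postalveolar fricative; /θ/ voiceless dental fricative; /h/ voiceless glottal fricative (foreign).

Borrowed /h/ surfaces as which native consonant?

ʃ

/ʃ/ is closest: same manner (fricative), place distance 4 (glottal→postalveolar), same voicing; total 4. Next closest is /s/ at distance 5.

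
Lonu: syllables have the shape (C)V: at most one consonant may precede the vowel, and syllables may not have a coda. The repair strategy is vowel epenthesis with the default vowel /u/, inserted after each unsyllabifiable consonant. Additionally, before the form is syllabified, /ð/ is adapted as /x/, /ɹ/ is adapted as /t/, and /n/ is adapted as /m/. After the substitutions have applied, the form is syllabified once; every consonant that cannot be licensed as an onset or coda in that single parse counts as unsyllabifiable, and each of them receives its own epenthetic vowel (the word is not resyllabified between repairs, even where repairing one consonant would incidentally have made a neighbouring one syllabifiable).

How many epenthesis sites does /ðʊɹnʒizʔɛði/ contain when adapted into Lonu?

After substitution the input is /xʊtmʒizʔɛxi/.
The unsyllabifiable consonants are /t/, /m/, /z/; each receives one epenthetic vowel.

3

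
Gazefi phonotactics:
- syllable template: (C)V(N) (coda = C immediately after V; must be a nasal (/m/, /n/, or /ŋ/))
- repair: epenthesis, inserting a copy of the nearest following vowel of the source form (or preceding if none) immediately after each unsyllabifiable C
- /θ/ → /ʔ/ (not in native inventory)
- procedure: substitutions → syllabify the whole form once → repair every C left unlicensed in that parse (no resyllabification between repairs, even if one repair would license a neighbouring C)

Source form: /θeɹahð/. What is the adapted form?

Substitution: /θ/ → /ʔ/, giving /ʔeɹahð/.
The consonants /h/, /ð/ cannot be parsed into a legal (C)V(N) syllable (only a nasal (/m/, /n/, or /ŋ/) is licensed in coda position; onsets are limited to one consonant).
Epenthesis after each stranded consonant: /h/ → /ha/, /ð/ → /ða/.

ʔeɹahaða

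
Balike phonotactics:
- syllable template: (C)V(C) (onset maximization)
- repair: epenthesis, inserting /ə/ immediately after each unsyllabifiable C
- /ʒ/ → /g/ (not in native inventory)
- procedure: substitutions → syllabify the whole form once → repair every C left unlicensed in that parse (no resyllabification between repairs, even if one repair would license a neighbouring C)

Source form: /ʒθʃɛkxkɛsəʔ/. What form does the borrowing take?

Substitution: /ʒ/ → /g/, giving /gθʃɛkxkɛsəʔ/.
Under (C)V(C), the unsyllabifiable consonants are /g/, /θ/, /x/ (at most one coda consonant is licensed; onsets are limited to one consonant).
Each unlicensed consonant becomes the onset of a new syllable: /g/ → /gə/, /θ/ → /θə/, /x/ → /xə/.

gəθəʃɛkxəkɛsəʔ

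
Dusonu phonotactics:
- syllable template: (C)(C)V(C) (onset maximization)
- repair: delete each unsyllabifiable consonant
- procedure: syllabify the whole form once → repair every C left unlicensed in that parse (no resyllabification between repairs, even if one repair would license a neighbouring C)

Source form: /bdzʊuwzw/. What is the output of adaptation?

Under (C)(C)V(C), the unsyllabifiable consonants are /b/, /z/, /w/ (at most one coda consonant is licensed; onsets may contain at most 2 consonants).
Each unlicensed consonant is deleted: /b/, /z/, /w/.

dzʊuw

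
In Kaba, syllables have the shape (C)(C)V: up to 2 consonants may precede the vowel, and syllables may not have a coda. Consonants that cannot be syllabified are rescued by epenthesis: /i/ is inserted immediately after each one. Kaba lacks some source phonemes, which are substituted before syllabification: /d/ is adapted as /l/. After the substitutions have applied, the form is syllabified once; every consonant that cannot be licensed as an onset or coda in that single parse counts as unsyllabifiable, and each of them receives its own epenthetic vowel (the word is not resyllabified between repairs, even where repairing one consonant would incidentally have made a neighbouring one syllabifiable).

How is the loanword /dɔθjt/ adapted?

Substitution: /d/ → /l/, giving /lɔθjt/.
Syllabifying with onset maximization leaves /θ/, /j/, /t/ stranded (no codas are permitted; onsets may contain at most 2 consonants).
Epenthesis after each stranded consonant: /θ/ → /θi/, /j/ → /ji/, /t/ → /ti/.

lɔθijiti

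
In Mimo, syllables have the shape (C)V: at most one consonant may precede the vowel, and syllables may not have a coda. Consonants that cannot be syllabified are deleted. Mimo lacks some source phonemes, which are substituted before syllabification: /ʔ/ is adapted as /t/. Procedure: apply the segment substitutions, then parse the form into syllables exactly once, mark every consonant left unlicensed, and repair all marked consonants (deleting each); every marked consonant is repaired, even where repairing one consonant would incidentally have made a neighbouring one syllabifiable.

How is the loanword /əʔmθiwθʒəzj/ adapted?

Substitution: /ʔ/ → /t/, giving /ətmθiwθʒəzj/.
Syllabifying with onset maximization leaves /t/, /m/, /w/, /θ/, /z/, /j/ stranded (no codas are permitted; onsets are limited to one consonant).
Each unlicensed consonant is deleted: /t/, /m/, /w/, /θ/, /z/, /j/.

əθiʒə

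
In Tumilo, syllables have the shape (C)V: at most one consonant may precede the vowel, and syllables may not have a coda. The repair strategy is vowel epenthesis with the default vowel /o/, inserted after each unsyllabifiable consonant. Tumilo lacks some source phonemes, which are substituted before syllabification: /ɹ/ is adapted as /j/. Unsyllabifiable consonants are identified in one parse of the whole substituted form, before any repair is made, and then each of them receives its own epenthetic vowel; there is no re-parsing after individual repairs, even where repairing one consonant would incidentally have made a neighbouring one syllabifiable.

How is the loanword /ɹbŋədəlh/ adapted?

joboŋədəloho

Substitution: /ɹ/ → /j/, giving /jbŋədəlh/.
The consonants /j/, /b/, /l/, /h/ cannot be parsed into a legal (C)V syllable (no codas are permitted; onsets are limited to one consonant).
Each unlicensed consonant becomes the onset of a new syllable: /j/ → /jo/, /b/ → /bo/, /l/ → /lo/, /h/ → /ho/.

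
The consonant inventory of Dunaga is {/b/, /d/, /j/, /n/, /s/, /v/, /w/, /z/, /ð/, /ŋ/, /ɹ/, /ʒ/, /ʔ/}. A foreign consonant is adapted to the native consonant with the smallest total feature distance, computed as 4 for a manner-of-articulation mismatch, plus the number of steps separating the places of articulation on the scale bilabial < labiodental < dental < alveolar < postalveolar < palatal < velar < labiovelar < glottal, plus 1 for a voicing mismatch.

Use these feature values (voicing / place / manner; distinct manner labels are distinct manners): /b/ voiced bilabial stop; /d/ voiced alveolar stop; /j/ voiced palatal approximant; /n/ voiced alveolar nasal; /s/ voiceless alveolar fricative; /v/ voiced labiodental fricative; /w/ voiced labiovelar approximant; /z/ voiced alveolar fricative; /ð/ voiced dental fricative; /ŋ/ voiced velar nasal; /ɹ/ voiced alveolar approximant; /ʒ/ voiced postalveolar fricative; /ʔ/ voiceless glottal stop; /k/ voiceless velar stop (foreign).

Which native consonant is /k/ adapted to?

ʔ

/ʔ/ is closest: same manner (stop), place distance 2 (velar→glottal), same voicing; total 2. Next closest is /d/ at distance 4.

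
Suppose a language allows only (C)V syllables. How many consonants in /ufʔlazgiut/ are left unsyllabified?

Syllabifying with onset maximization leaves /f/, /ʔ/, /z/, /t/ stranded (no codas are permitted; onsets are limited to one consonant).

4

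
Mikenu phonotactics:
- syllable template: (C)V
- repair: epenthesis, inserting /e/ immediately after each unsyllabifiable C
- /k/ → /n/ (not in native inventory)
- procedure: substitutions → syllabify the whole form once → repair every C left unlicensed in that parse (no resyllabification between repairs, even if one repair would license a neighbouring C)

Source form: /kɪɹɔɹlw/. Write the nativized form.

Substitution: /k/ → /n/, giving /nɪɹɔɹlw/.
Syllabifying with onset maximization leaves /ɹ/, /l/, /w/ stranded (no codas are permitted; onsets are limited to one consonant).
Inserting the epenthetic vowel yields /ɹ/ → /ɹe/, /l/ → /le/, /w/ → /we/.

nɪɹɔɹelewe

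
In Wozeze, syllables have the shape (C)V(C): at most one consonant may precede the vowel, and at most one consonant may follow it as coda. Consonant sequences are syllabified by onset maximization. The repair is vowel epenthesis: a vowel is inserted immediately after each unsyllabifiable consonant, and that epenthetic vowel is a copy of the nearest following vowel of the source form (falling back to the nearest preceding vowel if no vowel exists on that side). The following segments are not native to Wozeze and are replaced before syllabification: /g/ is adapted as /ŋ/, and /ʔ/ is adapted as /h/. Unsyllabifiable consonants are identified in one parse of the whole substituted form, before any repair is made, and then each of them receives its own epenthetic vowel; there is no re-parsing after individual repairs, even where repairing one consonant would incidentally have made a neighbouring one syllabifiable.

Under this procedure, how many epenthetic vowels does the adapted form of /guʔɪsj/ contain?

After substitution the input is /ŋuhɪsj/.
The unsyllabifiable consonants are /j/; each receives one epenthetic vowel.

1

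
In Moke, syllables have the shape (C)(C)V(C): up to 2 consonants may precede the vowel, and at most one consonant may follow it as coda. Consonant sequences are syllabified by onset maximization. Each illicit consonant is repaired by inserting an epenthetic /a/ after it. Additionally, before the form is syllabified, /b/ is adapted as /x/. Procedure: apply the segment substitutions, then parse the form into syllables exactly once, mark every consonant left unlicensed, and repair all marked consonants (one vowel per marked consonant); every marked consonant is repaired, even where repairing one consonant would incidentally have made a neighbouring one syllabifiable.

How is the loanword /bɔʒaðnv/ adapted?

xɔʒaðnava

Substitution: /b/ → /x/, giving /xɔʒaðnv/.
Under (C)(C)V(C), the unsyllabifiable consonants are /n/, /v/ (at most one coda consonant is licensed; onsets may contain at most 2 consonants).
Each unlicensed consonant becomes the onset of a new syllable: /n/ → /na/, /v/ → /va/.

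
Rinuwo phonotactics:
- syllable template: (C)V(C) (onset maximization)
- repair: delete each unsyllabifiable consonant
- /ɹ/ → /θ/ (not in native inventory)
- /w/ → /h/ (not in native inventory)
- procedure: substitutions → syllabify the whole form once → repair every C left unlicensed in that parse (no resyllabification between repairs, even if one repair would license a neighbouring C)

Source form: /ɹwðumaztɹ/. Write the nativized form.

ðumaz

Substitution: /ɹ/ → /θ/, /w/ → /h/, giving /θhðumaztθ/.
Under (C)V(C), the unsyllabifiable consonants are /θ/, /h/, /t/, /θ/ (at most one coda consonant is licensed; onsets are limited to one consonant).
Deletion applies to /θ/, /h/, /t/, /θ/.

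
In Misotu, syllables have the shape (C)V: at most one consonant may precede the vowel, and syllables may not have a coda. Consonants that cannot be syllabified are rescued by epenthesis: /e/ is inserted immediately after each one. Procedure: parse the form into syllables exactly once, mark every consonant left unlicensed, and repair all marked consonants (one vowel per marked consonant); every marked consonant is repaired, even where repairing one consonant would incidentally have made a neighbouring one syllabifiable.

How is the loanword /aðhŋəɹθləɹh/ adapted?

Syllabifying with onset maximization leaves /ð/, /h/, /ɹ/, /θ/, /ɹ/, /h/ stranded (no codas are permitted; onsets are limited to one consonant).
Each unlicensed consonant becomes the onset of a new syllable: /ð/ → /ðe/, /h/ → /he/, /ɹ/ → /ɹe/, /θ/ → /θe/, /ɹ/ → /ɹe/, /h/ → /he/.

aðeheŋəɹeθeləɹehe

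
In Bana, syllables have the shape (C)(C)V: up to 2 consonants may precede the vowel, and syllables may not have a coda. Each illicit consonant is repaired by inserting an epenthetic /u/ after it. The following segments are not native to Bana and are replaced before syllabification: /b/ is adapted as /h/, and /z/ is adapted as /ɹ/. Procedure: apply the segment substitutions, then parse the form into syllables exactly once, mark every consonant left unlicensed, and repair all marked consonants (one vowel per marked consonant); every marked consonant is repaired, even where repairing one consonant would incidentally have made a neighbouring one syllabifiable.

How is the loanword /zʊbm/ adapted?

Substitution: /z/ → /ɹ/, /b/ → /h/, giving /ɹʊhm/.
The consonants /h/, /m/ cannot be parsed into a legal (C)(C)V syllable (no codas are permitted; onsets may contain at most 2 consonants).
Each unlicensed consonant becomes the onset of a new syllable: /h/ → /hu/, /m/ → /mu/.

ɹʊhumu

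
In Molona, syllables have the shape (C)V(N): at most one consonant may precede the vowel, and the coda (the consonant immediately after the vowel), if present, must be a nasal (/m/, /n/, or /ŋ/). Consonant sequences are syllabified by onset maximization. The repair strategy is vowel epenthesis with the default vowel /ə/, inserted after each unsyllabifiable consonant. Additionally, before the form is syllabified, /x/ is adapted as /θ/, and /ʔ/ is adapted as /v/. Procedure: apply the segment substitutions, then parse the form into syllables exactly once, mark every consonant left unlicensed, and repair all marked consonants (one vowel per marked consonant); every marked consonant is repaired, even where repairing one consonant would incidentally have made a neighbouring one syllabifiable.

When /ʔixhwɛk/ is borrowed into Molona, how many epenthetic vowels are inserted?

After substitution the input is /viθhwɛk/.
The unsyllabifiable consonants are /θ/, /h/, /k/; each receives one epenthetic vowel.

3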